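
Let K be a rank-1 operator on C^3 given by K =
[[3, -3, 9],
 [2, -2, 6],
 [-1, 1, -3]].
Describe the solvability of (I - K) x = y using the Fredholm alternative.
(I - K) is invertible (det(I - K) = 3 ≠ 0), so for every y in C^3 the equation (I - K) x = y has a unique solution.

K has rank 1, so it is an outer product K = u v^T: every row of K is a multiple of one row vector. Reading off the entries, u = (3, 2, -1) and v = (1, -1, 3) (row i of K equals u_i·v^T). A rank-one matrix u v^T satisfies K u = u (v·u) and kills the (2)-dimensional subspace v^⊥, so its characteristic polynomial is lambda^2 (lambda - v·u) with v·u = tr K = -2. Hence the eigenvalues of I - K are 1 (multiplicity 2) and 1 - (-2) = 3, so det(I - K) = 3. (Direct check: I - K =
[[-2, 3, -9],
 [-2, 3, -6],
 [1, -1, 4]]
has determinant 3.) The finite-dimensional Fredholm alternative says: either (I - K) is invertible, or ker(I - K) ≠ {0} and then range(I - K) = ker((I - K)^*)^⊥, with dim ker(I - K) = dim ker((I - K)^*). Since det(I - K) ≠ 0, 1 is not an eigenvalue of K and ker(I - K) = {0}, so we are in the first case: for every y there is a unique x = (I - K)^(-1) y. Explicitly, by the Sherman–Morrison formula, (I - u v^T)^(-1) = I + u v^T/(1 - v·u), i.e. (I - K)^(-1) = I + K/(3).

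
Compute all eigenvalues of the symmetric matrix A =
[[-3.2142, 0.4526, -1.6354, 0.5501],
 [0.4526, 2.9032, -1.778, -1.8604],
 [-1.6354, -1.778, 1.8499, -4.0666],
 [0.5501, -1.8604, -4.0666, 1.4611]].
sigma(A) ≈ {-4, -3, 4, 6}

A is real symmetric, so its spectrum consists of real eigenvalues. Expanding the characteristic polynomial of the displayed matrix gives
  det(λ I - A) = p(λ) = λ^4 + (-3)λ^3 + (-34)λ^2 + (48)λ + (287.9943).
Solving p(λ) = 0 yields eigenvalues ≈ -4, -3, 4, 6. (A is shown rounded to 4 decimals, so these recover the underlying integer eigenvalues to within that precision.)
Verification: the trace of A = 3 equals the sum of eigenvalues 3, and det(A) ≈ 287.9943 matches the eigenvalue product 288.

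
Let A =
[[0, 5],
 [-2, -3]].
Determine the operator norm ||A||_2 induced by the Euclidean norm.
||A||_2 = sqrt((38 + sqrt(1044))/2) ≈ 5.9292 (= sqrt(largest eigenvalue of A^T A))

||A||_2 = sigma_max(A) = sqrt(lambda_max(A^T A)). Form the symmetric matrix M = A^T A =
[[4, 6],
 [6, 34]].
Its characteristic polynomial (trace, determinant of M give the coefficients) is
  p(λ) = det(λ I - M) = λ^2 - 38λ + 100.
For λ^2 - 38λ + 100 the discriminant is 1044. It is nonnegative but not a perfect square, so the roots are real and irrational: λ = (38 ± sqrt(1044))/2 ≈ 35.1555, 2.8445.
So the eigenvalues of A^T A are ≈ 2.8445, 35.1555 (all ≥ 0, as they must be for A^T A). The largest is λ_max = (38 + sqrt(1044))/2 ≈ 35.1555, hence ||A||_2 = sqrt(λ_max) = sqrt((38 + sqrt(1044))/2) ≈ 5.9292.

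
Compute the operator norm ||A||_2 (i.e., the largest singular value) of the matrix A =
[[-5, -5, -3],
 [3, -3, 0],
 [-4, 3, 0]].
||A||_2 ≈ 7.7472 (= sqrt(largest eigenvalue of A^T A))

||A||_2 = sigma_max(A) = sqrt(lambda_max(A^T A)). Form the symmetric matrix M = A^T A =
[[50, 4, 15],
 [4, 43, 15],
 [15, 15, 9]].
Its characteristic polynomial (trace, sum of principal 2x2 minors, determinant of M give the coefficients) is
  p(λ) = det(λ I - M) = λ^3 - 102λ^2 + 2521λ - 81.
No integer candidate from the rational root theorem (±divisors of 81) is a root, so the roots are irrational. The cubic discriminant is Δ = 2064645617 > 0, so there are three distinct real roots. p(0) = -81 and p(1) = 2339 have opposite signs, so a root lies in (0, 1); Newton's method refines it to λ ≈ 0.0322. p(41) = 739 and p(42) = -39 have opposite signs, so a root lies in (41, 42); Newton's method refines it to λ ≈ 41.9484. p(60) = -21 and p(61) = 1139 have opposite signs, so a root lies in (60, 61); Newton's method refines it to λ ≈ 60.0194. Check (Vieta): the three roots sum to 102, matching tr M = 102.
So the eigenvalues of A^T A are ≈ 0.0322, 41.9484, 60.0194 (all ≥ 0, as they must be for A^T A). The largest is λ_max ≈ 60.0194, hence ||A||_2 = sqrt(λ_max) ≈ 7.7472.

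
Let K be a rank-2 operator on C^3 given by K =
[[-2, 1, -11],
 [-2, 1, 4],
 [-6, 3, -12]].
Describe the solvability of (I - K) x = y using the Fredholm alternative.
(I - K) is invertible (det(I - K) = -52 ≠ 0), so for every y in C^3 the equation (I - K) x = y has a unique solution.

K has rank 2 and factors as K = U V^T = u1 v1^T + u2 v2^T with u1 = (1, 1, 3), v1 = (-2, 1, -2), u2 = (3, -2, 2), v2 = (0, 0, -3) (multiplying out reproduces the displayed K). The nonzero eigenvalues of U V^T coincide with those of the 2 x 2 matrix G = V^T U = [[v1·u1, v1·u2], [v2·u1, v2·u2]] = [[-7, -12], [-9, -6]], and by the Sylvester determinant identity det(I_3 - U V^T) = det(I_2 - V^T U) = det([[8, 12], [9, 7]]) = (8)(7) - (12)(9) = -52. (Direct check: I - K =
[[3, -1, 11],
 [2, 0, -4],
 [6, -3, 13]]
has determinant -52.) The finite-dimensional Fredholm alternative says: either (I - K) is invertible, or ker(I - K) ≠ {0} and then range(I - K) = ker((I - K)^*)^⊥, with dim ker(I - K) = dim ker((I - K)^*). Since det(I - K) ≠ 0, 1 is not an eigenvalue of K and ker(I - K) = {0}, so we are in the first case: for every y there is a unique x = (I - K)^(-1) y. (Explicitly, by the Woodbury identity, (I - U V^T)^(-1) = I + U (I_2 - G)^(-1) V^T.)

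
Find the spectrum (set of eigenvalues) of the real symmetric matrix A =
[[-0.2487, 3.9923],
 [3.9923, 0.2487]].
sigma(A) ≈ {-4, 4}

A is real symmetric, so its spectrum consists of real eigenvalues. Expanding the characteristic polynomial of the displayed matrix gives
  det(λ I - A) = p(λ) = λ^2 + (0)λ + (-16).
Solving p(λ) = 0 yields eigenvalues ≈ -4, 4. (A is shown rounded to 4 decimals, so these recover the underlying integer eigenvalues to within that precision.)
Verification: the trace of A = 0 equals the sum of eigenvalues 0, and det(A) ≈ -16.0003 matches the eigenvalue product -16.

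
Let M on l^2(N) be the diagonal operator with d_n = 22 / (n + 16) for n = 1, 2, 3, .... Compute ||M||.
||M|| = 22/17 (attained at n = 1)

For M diagonal, ||M|| = sup_n |d_n| = sup_n 22/(n + 16). This is positive and strictly decreasing in n, so the supremum is attained at n = 1: d_1 = 22/(1 + 16) = 22/17. Hence ||M|| = 22/17.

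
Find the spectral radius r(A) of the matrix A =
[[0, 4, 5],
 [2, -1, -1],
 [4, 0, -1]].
r(A) ≈ 6.1023

The eigenvalues of A are the roots of its characteristic polynomial. With M = A (coefficients from the trace, the sum of principal 2x2 minors, and det A):
  p(λ) = det(λ I - M) = λ^3 + 2λ^2 - 27λ - 12.
No integer candidate from the rational root theorem (±divisors of 12) is a root, so the roots are irrational. The cubic discriminant is Δ = 89808 > 0, so there are three distinct real roots. p(-7) = -68 and p(-6) = 6 have opposite signs, so a root lies in (-7, -6); Newton's method refines it to λ ≈ -6.1023. p(-1) = 16 and p(0) = -12 have opposite signs, so a root lies in (-1, 0); Newton's method refines it to λ ≈ -0.4335. p(4) = -24 and p(5) = 28 have opposite signs, so a root lies in (4, 5); Newton's method refines it to λ ≈ 4.5358. Check (Vieta): the three roots sum to -2, matching tr M = -2.
Thus the eigenvalues (to 4 decimals) are -6.1023 (modulus 6.1023); -0.4335 (modulus 0.4335); 4.5358 (modulus 4.5358). The spectral radius is the largest modulus: r(A) ≈ 6.1023. (Cross-check: r(A) ≤ ||A||_2 ≈ 6.7088; equality holds whenever A is normal, though it can also hold for some non-normal A.)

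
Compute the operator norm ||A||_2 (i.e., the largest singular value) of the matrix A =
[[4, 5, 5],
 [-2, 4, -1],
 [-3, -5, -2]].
||A||_2 ≈ 10.1509 (= sqrt(largest eigenvalue of A^T A))

||A||_2 = sigma_max(A) = sqrt(lambda_max(A^T A)). Form the symmetric matrix M = A^T A =
[[29, 27, 28],
 [27, 66, 31],
 [28, 31, 30]].
Its characteristic polynomial (trace, sum of principal 2x2 minors, determinant of M give the coefficients) is
  p(λ) = det(λ I - M) = λ^3 - 125λ^2 + 2290λ - 2809.
No integer candidate from the rational root theorem (±divisors of 2809) is a root, so the roots are irrational. The cubic discriminant is Δ = 26218123513 > 0, so there are three distinct real roots. p(1) = -643 and p(2) = 1279 have opposite signs, so a root lies in (1, 2); Newton's method refines it to λ ≈ 1.3209. p(20) = 991 and p(21) = -583 have opposite signs, so a root lies in (20, 21); Newton's method refines it to λ ≈ 20.6389. p(103) = -337 and p(104) = 8215 have opposite signs, so a root lies in (103, 104); Newton's method refines it to λ ≈ 103.0402. Check (Vieta): the three roots sum to 125, matching tr M = 125.
So the eigenvalues of A^T A are ≈ 1.3209, 20.6389, 103.0402 (all ≥ 0, as they must be for A^T A). The largest is λ_max ≈ 103.0402, hence ||A||_2 = sqrt(λ_max) ≈ 10.1509.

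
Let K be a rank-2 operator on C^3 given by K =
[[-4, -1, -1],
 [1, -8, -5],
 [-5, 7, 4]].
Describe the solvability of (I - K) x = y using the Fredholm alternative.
(I - K) is invertible (det(I - K) = 24 ≠ 0), so for every y in C^3 the equation (I - K) x = y has a unique solution.

K has rank 2 and factors as K = U V^T = u1 v1^T + u2 v2^T with u1 = (-1, 1, -2), v1 = (3, -2, -1), u2 = (1, 2, -1), v2 = (-1, -3, -2) (multiplying out reproduces the displayed K). The nonzero eigenvalues of U V^T coincide with those of the 2 x 2 matrix G = V^T U = [[v1·u1, v1·u2], [v2·u1, v2·u2]] = [[-3, 0], [2, -5]], and by the Sylvester determinant identity det(I_3 - U V^T) = det(I_2 - V^T U) = det([[4, 0], [-2, 6]]) = (4)(6) - (0)(-2) = 24. (Direct check: I - K =
[[5, 1, 1],
 [-1, 9, 5],
 [5, -7, -3]]
has determinant 24.) The finite-dimensional Fredholm alternative says: either (I - K) is invertible, or ker(I - K) ≠ {0} and then range(I - K) = ker((I - K)^*)^⊥, with dim ker(I - K) = dim ker((I - K)^*). Since det(I - K) ≠ 0, 1 is not an eigenvalue of K and ker(I - K) = {0}, so we are in the first case: for every y there is a unique x = (I - K)^(-1) y. (Explicitly, by the Woodbury identity, (I - U V^T)^(-1) = I + U (I_2 - G)^(-1) V^T.)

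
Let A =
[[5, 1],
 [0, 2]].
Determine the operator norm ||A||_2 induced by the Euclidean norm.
||A||_2 = sqrt((30 + sqrt(500))/2) ≈ 5.1167 (= sqrt(largest eigenvalue of A^T A))

||A||_2 = sigma_max(A) = sqrt(lambda_max(A^T A)). Form the symmetric matrix M = A^T A =
[[25, 5],
 [5, 5]].
Its characteristic polynomial (trace, determinant of M give the coefficients) is
  p(λ) = det(λ I - M) = λ^2 - 30λ + 100.
For λ^2 - 30λ + 100 the discriminant is 500. It is nonnegative but not a perfect square, so the roots are real and irrational: λ = (30 ± sqrt(500))/2 ≈ 26.1803, 3.8197.
So the eigenvalues of A^T A are ≈ 3.8197, 26.1803 (all ≥ 0, as they must be for A^T A). The largest is λ_max = (30 + sqrt(500))/2 ≈ 26.1803, hence ||A||_2 = sqrt(λ_max) = sqrt((30 + sqrt(500))/2) ≈ 5.1167.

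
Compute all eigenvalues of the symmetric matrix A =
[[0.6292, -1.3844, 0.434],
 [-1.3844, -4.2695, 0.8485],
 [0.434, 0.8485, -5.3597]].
sigma(A) ≈ {-6, -4, 1}

A is real symmetric, so its spectrum consists of real eigenvalues. Expanding the characteristic polynomial of the displayed matrix gives
  det(λ I - A) = p(λ) = λ^3 + (9)λ^2 + (14)λ + (-24.0019).
Solving p(λ) = 0 yields eigenvalues ≈ -6, -4, 1. (A is shown rounded to 4 decimals, so these recover the underlying integer eigenvalues to within that precision.)
Verification: the trace of A = -9 equals the sum of eigenvalues -9, and det(A) ≈ 24.0019 matches the eigenvalue product 24.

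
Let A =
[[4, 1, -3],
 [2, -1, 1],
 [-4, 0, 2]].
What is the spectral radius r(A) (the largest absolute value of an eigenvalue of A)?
r(A) = (7 + sqrt(41))/2 ≈ 6.7016

The eigenvalues of A are the roots of its characteristic polynomial. With M = A (coefficients from the trace, the sum of principal 2x2 minors, and det A):
  p(λ) = det(λ I - M) = λ^3 - 5λ^2 - 12λ + 4.
By the rational root theorem any rational root is an integer divisor of 4. Testing λ = -2: p(-2) = -8 - 20 + 24 + 4 = 0, so λ = -2 is a root. Dividing out (λ + 2) leaves p(λ) = (λ + 2)(λ^2 - 7λ + 2). For λ^2 - 7λ + 2 the discriminant is 41. It is nonnegative but not a perfect square, so the roots are real and irrational: λ = (7 ± sqrt(41))/2 ≈ 6.7016, 0.2984.
Thus the eigenvalues (to 4 decimals) are 6.7016 (modulus 6.7016); 0.2984 (modulus 0.2984); -2 (modulus 2). The spectral radius is the largest modulus: r(A) = (7 + sqrt(41))/2 ≈ 6.7016. (Cross-check: r(A) ≤ ||A||_2 ≈ 6.8121; equality holds whenever A is normal, though it can also hold for some non-normal A.)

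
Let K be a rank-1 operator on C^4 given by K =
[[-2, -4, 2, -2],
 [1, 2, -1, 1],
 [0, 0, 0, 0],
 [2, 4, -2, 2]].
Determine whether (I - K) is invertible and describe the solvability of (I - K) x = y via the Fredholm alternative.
(I - K) is invertible (det(I - K) = -1 ≠ 0), so for every y in C^4 the equation (I - K) x = y has a unique solution.

K has rank 1, so it is an outer product K = u v^T: every row of K is a multiple of one row vector. Reading off the entries, u = (2, -1, 0, -2) and v = (-1, -2, 1, -1) (row i of K equals u_i·v^T). A rank-one matrix u v^T satisfies K u = u (v·u) and kills the (3)-dimensional subspace v^⊥, so its characteristic polynomial is lambda^3 (lambda - v·u) with v·u = tr K = 2. Hence the eigenvalues of I - K are 1 (multiplicity 3) and 1 - (2) = -1, so det(I - K) = -1. (Direct check: I - K =
[[3, 4, -2, 2],
 [-1, -1, 1, -1],
 [0, 0, 1, 0],
 [-2, -4, 2, -1]]
has determinant -1.) The finite-dimensional Fredholm alternative says: either (I - K) is invertible, or ker(I - K) ≠ {0} and then range(I - K) = ker((I - K)^*)^⊥, with dim ker(I - K) = dim ker((I - K)^*). Since det(I - K) ≠ 0, 1 is not an eigenvalue of K and ker(I - K) = {0}, so we are in the first case: for every y there is a unique x = (I - K)^(-1) y. Explicitly, by the Sherman–Morrison formula, (I - u v^T)^(-1) = I + u v^T/(1 - v·u), i.e. (I - K)^(-1) = I - K.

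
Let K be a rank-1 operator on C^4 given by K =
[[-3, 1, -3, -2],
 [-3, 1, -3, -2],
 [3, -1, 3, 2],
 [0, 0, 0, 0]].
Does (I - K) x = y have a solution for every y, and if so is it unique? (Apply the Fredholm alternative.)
(I - K) is singular (det(I - K) = 0, i.e. 1 ∈ sigma(K)). (I - K) x = y is solvable iff y ⊥ ker((I - K)^*) = span{(-3, 1, -3, -2)}, i.e. iff -3y_1 + y_2 - 3y_3 - 2y_4 = 0. When solvable, the solutions are x = y + c·(1, 1, -1, 0), c arbitrary (ker(I - K) = span{(1, 1, -1, 0)}, dimension 1).

K has rank 1, so it is an outer product K = u v^T: every row of K is a multiple of one row vector. Reading off the entries, u = (1, 1, -1, 0) and v = (-3, 1, -3, -2) (row i of K equals u_i·v^T). A rank-one matrix u v^T satisfies K u = u (v·u) and kills the (3)-dimensional subspace v^⊥, so its characteristic polynomial is lambda^3 (lambda - v·u) with v·u = tr K = 1. Hence the eigenvalues of I - K are 1 (multiplicity 3) and 1 - (1) = 0, so det(I - K) = 0. (Direct check: I - K =
[[4, -1, 3, 2],
 [3, 0, 3, 2],
 [-3, 1, -2, -2],
 [0, 0, 0, 1]]
has determinant 0.) So 1 is an eigenvalue of K and (I - K) is not invertible. The finite-dimensional Fredholm alternative says: either (I - K) is invertible, or ker(I - K) ≠ {0} and then range(I - K) = ker((I - K)^*)^⊥, with dim ker(I - K) = dim ker((I - K)^*). We are in the second case, so we need both kernels. Kernel of I - K: (I - K) u = u - u (v·u) = u - u = 0, so ker(I - K) = span{u} = span{(1, 1, -1, 0)} (it is exactly 1-dimensional because rank(I - K) = 3). Kernel of the adjoint: K is real, so (I - K)^* = I - K^T = I - v u^T, and (I - v u^T) v = v - v (u·v) = 0; hence ker((I - K)^*) = span{v} = span{(-3, 1, -3, -2)}. Therefore (I - K) x = y is solvable iff <y, v> = 0, i.e. iff -3y_1 + y_2 - 3y_3 - 2y_4 = 0. When this holds, K y = u (v·y) = 0, so (I - K) y = y and x = y is a particular solution; the full solution set is the line x = y + c·u = y + c·(1, 1, -1, 0), c ∈ C.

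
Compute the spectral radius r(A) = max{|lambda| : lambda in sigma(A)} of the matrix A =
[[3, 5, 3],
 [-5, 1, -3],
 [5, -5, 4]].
r(A) ≈ 7.0603

The eigenvalues of A are the roots of its characteristic polynomial. With M = A (coefficients from the trace, the sum of principal 2x2 minors, and det A):
  p(λ) = det(λ I - M) = λ^3 - 8λ^2 + 14λ - 52.
No integer candidate from the rational root theorem (±divisors of 52) is a root, so the roots are irrational. The cubic discriminant is Δ = -73104 < 0, so there is one real root and a complex-conjugate pair. p(7) = -3 and p(8) = 60 have opposite signs, so a root lies in (7, 8); Newton's method refines it to λ ≈ 7.0603. Dividing out (λ - (7.0603)) leaves approximately λ^2 - 0.9397λ + 7.3652. For λ^2 - 0.9397λ + 7.3652 the discriminant is -28.5776. It is negative, so the remaining roots are the complex-conjugate pair λ ≈ 0.4699 ± 2.6729i. Their product equals the constant term, so |λ|^2 ≈ 7.3652 and |λ| ≈ 2.7139.
Thus the eigenvalues (to 4 decimals) are 7.0603 (modulus 7.0603); 0.4699 ± 2.6729i (modulus 2.7139). The spectral radius is the largest modulus: r(A) ≈ 7.0603. (Cross-check: r(A) ≤ ||A||_2 ≈ 9.9106; equality holds whenever A is normal, though it can also hold for some non-normal A.)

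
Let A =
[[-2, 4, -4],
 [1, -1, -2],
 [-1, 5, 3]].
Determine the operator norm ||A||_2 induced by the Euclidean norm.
||A||_2 ≈ 6.8413 (= sqrt(largest eigenvalue of A^T A))

||A||_2 = sigma_max(A) = sqrt(lambda_max(A^T A)). Form the symmetric matrix M = A^T A =
[[6, -14, 3],
 [-14, 42, 1],
 [3, 1, 29]].
Its characteristic polynomial (trace, sum of principal 2x2 minors, determinant of M give the coefficients) is
  p(λ) = det(λ I - M) = λ^3 - 77λ^2 + 1438λ - 1156.
No integer candidate from the rational root theorem (±divisors of 1156) is a root, so the roots are irrational. The cubic discriminant is Δ = 522905332 > 0, so there are three distinct real roots. p(0) = -1156 and p(1) = 206 have opposite signs, so a root lies in (0, 1); Newton's method refines it to λ ≈ 0.8414. p(29) = 178 and p(30) = -316 have opposite signs, so a root lies in (29, 30); Newton's method refines it to λ ≈ 29.3551. p(46) = -604 and p(47) = 160 have opposite signs, so a root lies in (46, 47); Newton's method refines it to λ ≈ 46.8036. Check (Vieta): the three roots sum to 77, matching tr M = 77.
So the eigenvalues of A^T A are ≈ 0.8414, 29.3551, 46.8036 (all ≥ 0, as they must be for A^T A). The largest is λ_max ≈ 46.8036, hence ||A||_2 = sqrt(λ_max) ≈ 6.8413.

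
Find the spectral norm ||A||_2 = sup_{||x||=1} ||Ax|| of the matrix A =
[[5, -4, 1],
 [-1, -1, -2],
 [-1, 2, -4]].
||A||_2 ≈ 7.2302 (= sqrt(largest eigenvalue of A^T A))

||A||_2 = sigma_max(A) = sqrt(lambda_max(A^T A)). Form the symmetric matrix M = A^T A =
[[27, -21, 11],
 [-21, 21, -10],
 [11, -10, 21]].
Its characteristic polynomial (trace, sum of principal 2x2 minors, determinant of M give the coefficients) is
  p(λ) = det(λ I - M) = λ^3 - 69λ^2 + 913λ - 2025.
No integer candidate from the rational root theorem (±divisors of 2025) is a root, so the roots are irrational. The cubic discriminant is Δ = 449028896 > 0, so there are three distinct real roots. p(2) = -467 and p(3) = 120 have opposite signs, so a root lies in (2, 3); Newton's method refines it to λ ≈ 2.7775. p(13) = 380 and p(14) = -23 have opposite signs, so a root lies in (13, 14); Newton's method refines it to λ ≈ 13.9465. p(52) = -517 and p(53) = 1420 have opposite signs, so a root lies in (52, 53); Newton's method refines it to λ ≈ 52.276. Check (Vieta): the three roots sum to 69, matching tr M = 69.
So the eigenvalues of A^T A are ≈ 2.7775, 13.9465, 52.276 (all ≥ 0, as they must be for A^T A). The largest is λ_max ≈ 52.276, hence ||A||_2 = sqrt(λ_max) ≈ 7.2302.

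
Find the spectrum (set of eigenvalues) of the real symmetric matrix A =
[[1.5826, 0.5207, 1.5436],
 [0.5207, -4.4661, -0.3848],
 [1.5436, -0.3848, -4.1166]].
sigma(A) ≈ {-5, -4, 2}

A is real symmetric, so its spectrum consists of real eigenvalues. Expanding the characteristic polynomial of the displayed matrix gives
  det(λ I - A) = p(λ) = λ^3 + (7)λ^2 + (2)λ + (-40).
Solving p(λ) = 0 yields eigenvalues ≈ -5, -4, 2. (A is shown rounded to 4 decimals, so these recover the underlying integer eigenvalues to within that precision.)
Verification: the trace of A = -7 equals the sum of eigenvalues -7, and det(A) ≈ 40.0009 matches the eigenvalue product 40.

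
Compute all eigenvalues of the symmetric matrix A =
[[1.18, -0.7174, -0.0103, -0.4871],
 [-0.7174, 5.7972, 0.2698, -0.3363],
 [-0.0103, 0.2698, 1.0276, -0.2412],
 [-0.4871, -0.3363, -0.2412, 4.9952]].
sigma(A) ≈ {1, 5, 6} (1 with multiplicity 2)

A is real symmetric, so its spectrum consists of real eigenvalues. Expanding the characteristic polynomial of the displayed matrix gives
  det(λ I - A) = p(λ) = λ^4 + (-13)λ^3 + (53)λ^2 + (-71)λ + (30).
Solving p(λ) = 0 yields eigenvalues ≈ 1, 1, 5, 6. (A is shown rounded to 4 decimals, so these recover the underlying integer eigenvalues to within that precision.)
Verification: the trace of A = 13 equals the sum of eigenvalues 13, and det(A) ≈ 29.9997 matches the eigenvalue product 30.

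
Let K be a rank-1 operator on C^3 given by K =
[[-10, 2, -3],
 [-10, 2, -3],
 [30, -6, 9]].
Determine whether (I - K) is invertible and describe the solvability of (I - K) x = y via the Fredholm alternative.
(I - K) is singular (det(I - K) = 0, i.e. 1 ∈ sigma(K)). (I - K) x = y is solvable iff y ⊥ ker((I - K)^*) = span{(-10, 2, -3)}, i.e. iff -10y_1 + 2y_2 - 3y_3 = 0. When solvable, the solutions are x = y + c·(1, 1, -3), c arbitrary (ker(I - K) = span{(1, 1, -3)}, dimension 1).

K has rank 1, so it is an outer product K = u v^T: every row of K is a multiple of one row vector. Reading off the entries, u = (1, 1, -3) and v = (-10, 2, -3) (row i of K equals u_i·v^T). A rank-one matrix u v^T satisfies K u = u (v·u) and kills the (2)-dimensional subspace v^⊥, so its characteristic polynomial is lambda^2 (lambda - v·u) with v·u = tr K = 1. Hence the eigenvalues of I - K are 1 (multiplicity 2) and 1 - (1) = 0, so det(I - K) = 0. (Direct check: I - K =
[[11, -2, 3],
 [10, -1, 3],
 [-30, 6, -8]]
has determinant 0.) So 1 is an eigenvalue of K and (I - K) is not invertible. The finite-dimensional Fredholm alternative says: either (I - K) is invertible, or ker(I - K) ≠ {0} and then range(I - K) = ker((I - K)^*)^⊥, with dim ker(I - K) = dim ker((I - K)^*). We are in the second case, so we need both kernels. Kernel of I - K: (I - K) u = u - u (v·u) = u - u = 0, so ker(I - K) = span{u} = span{(1, 1, -3)} (it is exactly 1-dimensional because rank(I - K) = 2). Kernel of the adjoint: K is real, so (I - K)^* = I - K^T = I - v u^T, and (I - v u^T) v = v - v (u·v) = 0; hence ker((I - K)^*) = span{v} = span{(-10, 2, -3)}. Therefore (I - K) x = y is solvable iff <y, v> = 0, i.e. iff -10y_1 + 2y_2 - 3y_3 = 0. When this holds, K y = u (v·y) = 0, so (I - K) y = y and x = y is a particular solution; the full solution set is the line x = y + c·u = y + c·(1, 1, -3), c ∈ C.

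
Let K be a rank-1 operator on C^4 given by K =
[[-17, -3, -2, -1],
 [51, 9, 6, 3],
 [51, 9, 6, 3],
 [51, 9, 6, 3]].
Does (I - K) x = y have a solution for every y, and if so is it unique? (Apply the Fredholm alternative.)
(I - K) is singular (det(I - K) = 0, i.e. 1 ∈ sigma(K)). (I - K) x = y is solvable iff y ⊥ ker((I - K)^*) = span{(-17, -3, -2, -1)}, i.e. iff -17y_1 - 3y_2 - 2y_3 - y_4 = 0. When solvable, the solutions are x = y + c·(1, -3, -3, -3), c arbitrary (ker(I - K) = span{(1, -3, -3, -3)}, dimension 1).

K has rank 1, so it is an outer product K = u v^T: every row of K is a multiple of one row vector. Reading off the entries, u = (1, -3, -3, -3) and v = (-17, -3, -2, -1) (row i of K equals u_i·v^T). A rank-one matrix u v^T satisfies K u = u (v·u) and kills the (3)-dimensional subspace v^⊥, so its characteristic polynomial is lambda^3 (lambda - v·u) with v·u = tr K = 1. Hence the eigenvalues of I - K are 1 (multiplicity 3) and 1 - (1) = 0, so det(I - K) = 0. (Direct check: I - K =
[[18, 3, 2, 1],
 [-51, -8, -6, -3],
 [-51, -9, -5, -3],
 [-51, -9, -6, -2]]
has determinant 0.) So 1 is an eigenvalue of K and (I - K) is not invertible. The finite-dimensional Fredholm alternative says: either (I - K) is invertible, or ker(I - K) ≠ {0} and then range(I - K) = ker((I - K)^*)^⊥, with dim ker(I - K) = dim ker((I - K)^*). We are in the second case, so we need both kernels. Kernel of I - K: (I - K) u = u - u (v·u) = u - u = 0, so ker(I - K) = span{u} = span{(1, -3, -3, -3)} (it is exactly 1-dimensional because rank(I - K) = 3). Kernel of the adjoint: K is real, so (I - K)^* = I - K^T = I - v u^T, and (I - v u^T) v = v - v (u·v) = 0; hence ker((I - K)^*) = span{v} = span{(-17, -3, -2, -1)}. Therefore (I - K) x = y is solvable iff <y, v> = 0, i.e. iff -17y_1 - 3y_2 - 2y_3 - y_4 = 0. When this holds, K y = u (v·y) = 0, so (I - K) y = y and x = y is a particular solution; the full solution set is the line x = y + c·u = y + c·(1, -3, -3, -3), c ∈ C.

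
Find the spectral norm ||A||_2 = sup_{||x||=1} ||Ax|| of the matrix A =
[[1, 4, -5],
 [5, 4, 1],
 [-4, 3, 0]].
||A||_2 = sqrt(58) ≈ 7.6158 (= sqrt(largest eigenvalue of A^T A))

||A||_2 = sigma_max(A) = sqrt(lambda_max(A^T A)). Form the symmetric matrix M = A^T A =
[[42, 12, 0],
 [12, 41, -16],
 [0, -16, 26]].
Its characteristic polynomial (trace, sum of principal 2x2 minors, determinant of M give the coefficients) is
  p(λ) = det(λ I - M) = λ^3 - 109λ^2 + 3480λ - 30276.
By the rational root theorem any rational root is an integer divisor of 30276. Testing λ = 58: p(58) = 195112 - 366676 + 201840 - 30276 = 0, so λ = 58 is a root. Dividing out (λ - 58) leaves p(λ) = (λ - 58)(λ^2 - 51λ + 522). For λ^2 - 51λ + 522 the discriminant is 513. It is nonnegative but not a perfect square, so the roots are real and irrational: λ = (51 ± sqrt(513))/2 ≈ 36.8248, 14.1752.
So the eigenvalues of A^T A are ≈ 14.1752, 36.8248, 58 (all ≥ 0, as they must be for A^T A). The largest is λ_max = 58, hence ||A||_2 = sqrt(λ_max) = sqrt(58) ≈ 7.6158.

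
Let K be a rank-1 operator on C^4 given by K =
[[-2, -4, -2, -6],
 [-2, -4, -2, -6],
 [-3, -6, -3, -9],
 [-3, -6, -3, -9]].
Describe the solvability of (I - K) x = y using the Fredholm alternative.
(I - K) is invertible (det(I - K) = 19 ≠ 0), so for every y in C^4 the equation (I - K) x = y has a unique solution.

K has rank 1, so it is an outer product K = u v^T: every row of K is a multiple of one row vector. Reading off the entries, u = (2, 2, 3, 3) and v = (-1, -2, -1, -3) (row i of K equals u_i·v^T). A rank-one matrix u v^T satisfies K u = u (v·u) and kills the (3)-dimensional subspace v^⊥, so its characteristic polynomial is lambda^3 (lambda - v·u) with v·u = tr K = -18. Hence the eigenvalues of I - K are 1 (multiplicity 3) and 1 - (-18) = 19, so det(I - K) = 19. (Direct check: I - K =
[[3, 4, 2, 6],
 [2, 5, 2, 6],
 [3, 6, 4, 9],
 [3, 6, 3, 10]]
has determinant 19.) The finite-dimensional Fredholm alternative says: either (I - K) is invertible, or ker(I - K) ≠ {0} and then range(I - K) = ker((I - K)^*)^⊥, with dim ker(I - K) = dim ker((I - K)^*). Since det(I - K) ≠ 0, 1 is not an eigenvalue of K and ker(I - K) = {0}, so we are in the first case: for every y there is a unique x = (I - K)^(-1) y. Explicitly, by the Sherman–Morrison formula, (I - u v^T)^(-1) = I + u v^T/(1 - v·u), i.e. (I - K)^(-1) = I + K/(19).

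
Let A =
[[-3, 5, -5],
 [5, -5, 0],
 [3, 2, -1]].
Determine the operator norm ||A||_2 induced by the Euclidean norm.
||A||_2 ≈ 9.7349 (= sqrt(largest eigenvalue of A^T A))

||A||_2 = sigma_max(A) = sqrt(lambda_max(A^T A)). Form the symmetric matrix M = A^T A =
[[43, -34, 12],
 [-34, 54, -27],
 [12, -27, 26]].
Its characteristic polynomial (trace, sum of principal 2x2 minors, determinant of M give the coefficients) is
  p(λ) = det(λ I - M) = λ^3 - 123λ^2 + 2815λ - 13225.
No integer candidate from the rational root theorem (±divisors of 13225) is a root, so the roots are irrational. The cubic discriminant is Δ = 9920267600 > 0, so there are three distinct real roots. p(6) = -547 and p(7) = 796 have opposite signs, so a root lies in (6, 7); Newton's method refines it to λ ≈ 6.389. p(21) = 908 and p(22) = -179 have opposite signs, so a root lies in (21, 22); Newton's method refines it to λ ≈ 21.8424. p(94) = -4859 and p(95) = 1500 have opposite signs, so a root lies in (94, 95); Newton's method refines it to λ ≈ 94.7686. Check (Vieta): the three roots sum to 123, matching tr M = 123.
So the eigenvalues of A^T A are ≈ 6.389, 21.8424, 94.7686 (all ≥ 0, as they must be for A^T A). The largest is λ_max ≈ 94.7686, hence ||A||_2 = sqrt(λ_max) ≈ 9.7349.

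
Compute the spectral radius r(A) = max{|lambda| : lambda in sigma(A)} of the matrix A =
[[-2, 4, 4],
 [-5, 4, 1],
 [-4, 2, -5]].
r(A) = 4

The eigenvalues of A are the roots of its characteristic polynomial. With M = A (coefficients from the trace, the sum of principal 2x2 minors, and det A):
  p(λ) = det(λ I - M) = λ^3 + 3λ^2 + 16λ + 48.
By the rational root theorem any rational root is an integer divisor of 48. Testing λ = -3: p(-3) = -27 + 27 - 48 + 48 = 0, so λ = -3 is a root. Dividing out (λ + 3) leaves p(λ) = (λ + 3)(λ^2 + 16). For λ^2 + 16 the discriminant is -64. It is negative, so the roots are the complex-conjugate pair λ = 0 ± (sqrt(64)/2) i ≈ 0 ± 4i. For a conjugate pair the product of the roots equals the constant term, so |λ|^2 = 16 and |λ| = sqrt(16) = 4.
Thus the eigenvalues (to 4 decimals) are 0 ± 4i (modulus 4); -3 (modulus 3). The spectral radius is the largest modulus: r(A) = 4. (Cross-check: r(A) ≤ ||A||_2 ≈ 8.7657; equality holds whenever A is normal, though it can also hold for some non-normal A.)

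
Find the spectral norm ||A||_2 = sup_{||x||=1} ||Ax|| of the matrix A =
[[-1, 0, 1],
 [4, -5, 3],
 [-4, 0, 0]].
||A||_2 ≈ 7.5134 (= sqrt(largest eigenvalue of A^T A))

||A||_2 = sigma_max(A) = sqrt(lambda_max(A^T A)). Form the symmetric matrix M = A^T A =
[[33, -20, 11],
 [-20, 25, -15],
 [11, -15, 10]].
Its characteristic polynomial (trace, sum of principal 2x2 minors, determinant of M give the coefficients) is
  p(λ) = det(λ I - M) = λ^3 - 68λ^2 + 659λ - 400.
No integer candidate from the rational root theorem (±divisors of 400) is a root, so the roots are irrational. The cubic discriminant is Δ = 678585828 > 0, so there are three distinct real roots. p(0) = -400 and p(1) = 192 have opposite signs, so a root lies in (0, 1); Newton's method refines it to λ ≈ 0.6502. p(10) = 390 and p(11) = -48 have opposite signs, so a root lies in (10, 11); Newton's method refines it to λ ≈ 10.898. p(56) = -1128 and p(57) = 1424 have opposite signs, so a root lies in (56, 57); Newton's method refines it to λ ≈ 56.4519. Check (Vieta): the three roots sum to 68, matching tr M = 68.
So the eigenvalues of A^T A are ≈ 0.6502, 10.898, 56.4519 (all ≥ 0, as they must be for A^T A). The largest is λ_max ≈ 56.4519, hence ||A||_2 = sqrt(λ_max) ≈ 7.5134.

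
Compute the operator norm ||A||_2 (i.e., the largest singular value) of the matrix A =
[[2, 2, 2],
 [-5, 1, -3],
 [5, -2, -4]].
||A||_2 ≈ 7.5423 (= sqrt(largest eigenvalue of A^T A))

||A||_2 = sigma_max(A) = sqrt(lambda_max(A^T A)). Form the symmetric matrix M = A^T A =
[[54, -11, -1],
 [-11, 9, 9],
 [-1, 9, 29]].
Its characteristic polynomial (trace, sum of principal 2x2 minors, determinant of M give the coefficients) is
  p(λ) = det(λ I - M) = λ^3 - 92λ^2 + 2110λ - 6400.
No integer candidate from the rational root theorem (±divisors of 6400) is a root, so the roots are irrational. The cubic discriminant is Δ = 1429141600 > 0, so there are three distinct real roots. p(3) = -871 and p(4) = 632 have opposite signs, so a root lies in (3, 4); Newton's method refines it to λ ≈ 3.5662. p(31) = 389 and p(32) = -320 have opposite signs, so a root lies in (31, 32); Newton's method refines it to λ ≈ 31.5478. p(56) = -1136 and p(57) = 155 have opposite signs, so a root lies in (56, 57); Newton's method refines it to λ ≈ 56.886. Check (Vieta): the three roots sum to 92, matching tr M = 92.
So the eigenvalues of A^T A are ≈ 3.5662, 31.5478, 56.886 (all ≥ 0, as they must be for A^T A). The largest is λ_max ≈ 56.886, hence ||A||_2 = sqrt(λ_max) ≈ 7.5423.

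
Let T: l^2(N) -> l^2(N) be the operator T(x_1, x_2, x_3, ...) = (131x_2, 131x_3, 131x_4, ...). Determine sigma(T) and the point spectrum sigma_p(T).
sigma(T) = closed disk {z in C : |z| ≤ 131}; sigma_p(T) = open disk {z in C : |z| < 131}

Note T = 131·V where V is the unit left shift (V x)_k = x_{k+1}; so sigma(T) = 131·sigma(V) and ||T|| = 131||V||. ||T x||^2 = 17161sum_{k≥2} |x_k|^2 ≤ 17161||x||^2, with equality on {x : x_1 = 0}, so ||T|| = 131. For any lambda with |lambda| < 131, set r = lambda/131 (|r| < 1); the vector x = (1, r, r^2, ...) is in l^2 and satisfies T x = 131(r, r^2, ...) = lambda x, so lambda is an eigenvalue. On the boundary |lambda| = 131 the geometric series diverges, so no l^2 eigenvector exists, but these lambda lie in the approximate point spectrum. Hence sigma(T) is the closed disk of radius 131 and sigma_p(T) is the open disk.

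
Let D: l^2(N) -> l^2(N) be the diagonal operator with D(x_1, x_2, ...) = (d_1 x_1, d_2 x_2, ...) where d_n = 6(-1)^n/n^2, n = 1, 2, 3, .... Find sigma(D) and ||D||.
sigma(D) = {6(-1)^n/n^2 : n ≥ 1} ∪ {0}; ||D|| = 6

A bounded diagonal operator on l^2 with diagonal entries d_n has spectrum equal to the closure of {d_n : n ≥ 1}: every d_n is an eigenvalue (with eigenvector e_n), so {d_n} ⊂ sigma(D); the spectrum is closed, so its closure is too; and for lambda not in the closure, (D - lambda I) has bounded inverse (the diagonal entries 1/(d_n - lambda) are bounded). For our sequence d_n = 6(-1)^n/n^2, n = 1, 2, 3, ...:
  - {d_n} = {6(-1)^n/n^2 : n ≥ 1}; the only limit point is 0
  - closure = {6(-1)^n/n^2 : n ≥ 1} ∪ {0}
For the norm: a diagonal operator has ||D|| = sup_n |d_n|. Here |d_n| = 6/n^2 is decreasing, so sup_n |d_n| = |d_1| = 6. So ||D|| = 6.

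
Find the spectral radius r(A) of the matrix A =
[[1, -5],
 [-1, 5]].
r(A) = 6

The eigenvalues of A are the roots of its characteristic polynomial. With M = A (coefficients from the trace and determinant):
  p(λ) = det(λ I - M) = λ^2 - 6λ.
For λ^2 - 6λ the discriminant is 36. It is a perfect square (6^2), so the roots are rational: λ = (6 ± 6)/2 = 6, 0.
Thus the eigenvalues (to 4 decimals) are 6 (modulus 6); 0 (modulus 0). The spectral radius is the largest modulus: r(A) = 6. (Cross-check: r(A) ≤ ||A||_2 ≈ 7.2111; equality holds whenever A is normal, though it can also hold for some non-normal A.)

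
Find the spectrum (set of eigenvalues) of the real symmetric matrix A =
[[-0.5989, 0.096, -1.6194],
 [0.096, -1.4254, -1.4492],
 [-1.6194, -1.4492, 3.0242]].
sigma(A) ≈ {-2, -1, 4}

A is real symmetric, so its spectrum consists of real eigenvalues. Expanding the characteristic polynomial of the displayed matrix gives
  det(λ I - A) = p(λ) = λ^3 + (-1)λ^2 + (-10)λ + (-8).
Solving p(λ) = 0 yields eigenvalues ≈ -2, -1, 4. (A is shown rounded to 4 decimals, so these recover the underlying integer eigenvalues to within that precision.)
Verification: the trace of A = 1 equals the sum of eigenvalues 1, and det(A) ≈ 8.0002 matches the eigenvalue product 8.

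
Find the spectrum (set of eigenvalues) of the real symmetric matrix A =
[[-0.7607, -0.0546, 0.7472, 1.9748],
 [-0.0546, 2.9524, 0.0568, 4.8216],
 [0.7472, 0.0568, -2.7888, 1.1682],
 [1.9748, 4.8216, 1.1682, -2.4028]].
sigma(A) ≈ {-6, -3, 0, 6}

A is real symmetric, so its spectrum consists of real eigenvalues. Expanding the characteristic polynomial of the displayed matrix gives
  det(λ I - A) = p(λ) = λ^4 + (3)λ^3 + (-36)λ^2 + (-107.9972)λ + (0.0055).
Solving p(λ) = 0 yields eigenvalues ≈ -6, -3, 0, 6. (A is shown rounded to 4 decimals, so these recover the underlying integer eigenvalues to within that precision.)
Verification: the trace of A = -3 equals the sum of eigenvalues -3, and det(A) ≈ 0.0055 matches the eigenvalue product 0.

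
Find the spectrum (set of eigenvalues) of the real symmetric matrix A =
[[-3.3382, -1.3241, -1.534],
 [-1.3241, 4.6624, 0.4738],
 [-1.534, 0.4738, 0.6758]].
sigma(A) ≈ {-4, 1, 5}

A is real symmetric, so its spectrum consists of real eigenvalues. Expanding the characteristic polynomial of the displayed matrix gives
  det(λ I - A) = p(λ) = λ^3 + (-2)λ^2 + (-19)λ + (20).
Solving p(λ) = 0 yields eigenvalues ≈ -4, 1, 5. (A is shown rounded to 4 decimals, so these recover the underlying integer eigenvalues to within that precision.)
Verification: the trace of A = 2 equals the sum of eigenvalues 2, and det(A) ≈ -20.0002 matches the eigenvalue product -20.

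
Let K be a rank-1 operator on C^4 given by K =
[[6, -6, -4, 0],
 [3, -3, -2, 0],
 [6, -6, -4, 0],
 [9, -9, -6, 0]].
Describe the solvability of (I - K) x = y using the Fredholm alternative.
(I - K) is invertible (det(I - K) = 2 ≠ 0), so for every y in C^4 the equation (I - K) x = y has a unique solution.

K has rank 1, so it is an outer product K = u v^T: every row of K is a multiple of one row vector. Reading off the entries, u = (-2, -1, -2, -3) and v = (-3, 3, 2, 0) (row i of K equals u_i·v^T). A rank-one matrix u v^T satisfies K u = u (v·u) and kills the (3)-dimensional subspace v^⊥, so its characteristic polynomial is lambda^3 (lambda - v·u) with v·u = tr K = -1. Hence the eigenvalues of I - K are 1 (multiplicity 3) and 1 - (-1) = 2, so det(I - K) = 2. (Direct check: I - K =
[[-5, 6, 4, 0],
 [-3, 4, 2, 0],
 [-6, 6, 5, 0],
 [-9, 9, 6, 1]]
has determinant 2.) The finite-dimensional Fredholm alternative says: either (I - K) is invertible, or ker(I - K) ≠ {0} and then range(I - K) = ker((I - K)^*)^⊥, with dim ker(I - K) = dim ker((I - K)^*). Since det(I - K) ≠ 0, 1 is not an eigenvalue of K and ker(I - K) = {0}, so we are in the first case: for every y there is a unique x = (I - K)^(-1) y. Explicitly, by the Sherman–Morrison formula, (I - u v^T)^(-1) = I + u v^T/(1 - v·u), i.e. (I - K)^(-1) = I + K/(2).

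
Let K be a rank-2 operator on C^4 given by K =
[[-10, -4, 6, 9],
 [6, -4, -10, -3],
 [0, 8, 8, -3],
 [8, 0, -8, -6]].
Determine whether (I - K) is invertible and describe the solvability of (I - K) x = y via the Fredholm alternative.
(I - K) is invertible (det(I - K) = -15 ≠ 0), so for every y in C^4 the equation (I - K) x = y has a unique solution.

K has rank 2 and factors as K = U V^T = u1 v1^T + u2 v2^T with u1 = (1, -3, 3, -2), v1 = (-1, 2, 3, 0), u2 = (-3, 1, 1, 2), v2 = (3, 2, -1, -3) (multiplying out reproduces the displayed K). The nonzero eigenvalues of U V^T coincide with those of the 2 x 2 matrix G = V^T U = [[v1·u1, v1·u2], [v2·u1, v2·u2]] = [[2, 8], [0, -14]], and by the Sylvester determinant identity det(I_4 - U V^T) = det(I_2 - V^T U) = det([[-1, -8], [0, 15]]) = (-1)(15) - (-8)(0) = -15. (Direct check: I - K =
[[11, 4, -6, -9],
 [-6, 5, 10, 3],
 [0, -8, -7, 3],
 [-8, 0, 8, 7]]
has determinant -15.) The finite-dimensional Fredholm alternative says: either (I - K) is invertible, or ker(I - K) ≠ {0} and then range(I - K) = ker((I - K)^*)^⊥, with dim ker(I - K) = dim ker((I - K)^*). Since det(I - K) ≠ 0, 1 is not an eigenvalue of K and ker(I - K) = {0}, so we are in the first case: for every y there is a unique x = (I - K)^(-1) y. (Explicitly, by the Woodbury identity, (I - U V^T)^(-1) = I + U (I_2 - G)^(-1) V^T.)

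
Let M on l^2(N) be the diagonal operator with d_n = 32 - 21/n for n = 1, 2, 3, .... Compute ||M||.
||M|| = 32

For a diagonal operator on l^2 with entries d_n, ||M|| = sup_n |d_n|. Here d_1 = 11, d_2 = 43/2, ..., and d_n = 32 - 21/n increases monotonically toward 32. All terms lie in [11, 32), so |d_n| = d_n and the supremum is the limit 32, which is not attained by any individual d_n. Hence ||M|| = 32.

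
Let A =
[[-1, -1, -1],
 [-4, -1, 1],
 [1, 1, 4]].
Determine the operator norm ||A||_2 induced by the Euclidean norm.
||A||_2 ≈ 4.6617 (= sqrt(largest eigenvalue of A^T A))

||A||_2 = sigma_max(A) = sqrt(lambda_max(A^T A)). Form the symmetric matrix M = A^T A =
[[18, 6, 1],
 [6, 3, 4],
 [1, 4, 18]].
Its characteristic polynomial (trace, sum of principal 2x2 minors, determinant of M give the coefficients) is
  p(λ) = det(λ I - M) = λ^3 - 39λ^2 + 379λ - 81.
No integer candidate from the rational root theorem (±divisors of 81) is a root, so the roots are irrational. The cubic discriminant is Δ = 2872400 > 0, so there are three distinct real roots. p(0) = -81 and p(1) = 260 have opposite signs, so a root lies in (0, 1); Newton's method refines it to λ ≈ 0.2186. p(17) = 4 and p(18) = -63 have opposite signs, so a root lies in (17, 18); Newton's method refines it to λ ≈ 17.0504. p(21) = -60 and p(22) = 29 have opposite signs, so a root lies in (21, 22); Newton's method refines it to λ ≈ 21.731. Check (Vieta): the three roots sum to 39, matching tr M = 39.
So the eigenvalues of A^T A are ≈ 0.2186, 17.0504, 21.731 (all ≥ 0, as they must be for A^T A). The largest is λ_max ≈ 21.731, hence ||A||_2 = sqrt(λ_max) ≈ 4.6617.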